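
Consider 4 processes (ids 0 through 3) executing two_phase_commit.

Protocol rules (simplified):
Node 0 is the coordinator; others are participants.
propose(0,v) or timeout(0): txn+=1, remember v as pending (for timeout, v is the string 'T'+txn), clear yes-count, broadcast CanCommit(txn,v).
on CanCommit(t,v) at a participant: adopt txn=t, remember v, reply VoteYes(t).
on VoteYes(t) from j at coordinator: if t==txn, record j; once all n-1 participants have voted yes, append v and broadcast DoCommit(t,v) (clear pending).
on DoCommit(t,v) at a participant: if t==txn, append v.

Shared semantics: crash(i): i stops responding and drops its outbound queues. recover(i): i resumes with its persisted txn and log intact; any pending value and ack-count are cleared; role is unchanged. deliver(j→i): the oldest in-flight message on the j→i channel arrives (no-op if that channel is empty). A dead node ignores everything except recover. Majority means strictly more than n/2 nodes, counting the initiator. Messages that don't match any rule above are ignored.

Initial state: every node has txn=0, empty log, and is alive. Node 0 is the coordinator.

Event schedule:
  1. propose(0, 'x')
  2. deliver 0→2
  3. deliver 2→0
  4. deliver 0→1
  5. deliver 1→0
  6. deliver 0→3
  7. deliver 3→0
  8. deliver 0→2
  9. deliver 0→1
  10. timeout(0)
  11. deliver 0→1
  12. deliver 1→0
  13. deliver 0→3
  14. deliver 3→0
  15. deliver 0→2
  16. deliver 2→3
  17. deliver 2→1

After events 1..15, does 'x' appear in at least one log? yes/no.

yes

step 1 propose(0,'x'): 0={coor,t=1,log=-}
step 2 deliver 0→2: 2={part,t=1,log=-}
step 3 deliver 2→0: —
step 4 deliver 0→1: 1={part,t=1,log=-}
step 5 deliver 1→0: —
step 6 deliver 0→3: 3={part,t=1,log=-}
step 7 deliver 3→0: 0={coor,t=1,log=x}
step 8 deliver 0→2: 2={part,t=1,log=x}
step 9 deliver 0→1: 1={part,t=1,log=x}
step 10 timeout(0): 0={coor,t=2,log=x}
step 11 deliver 0→1: 1={part,t=2,log=x}
step 12 deliver 1→0: —
step 13 deliver 0→3: 3={part,t=1,log=x}
step 14 deliver 3→0: —
step 15 deliver 0→2: 2={part,t=2,log=x}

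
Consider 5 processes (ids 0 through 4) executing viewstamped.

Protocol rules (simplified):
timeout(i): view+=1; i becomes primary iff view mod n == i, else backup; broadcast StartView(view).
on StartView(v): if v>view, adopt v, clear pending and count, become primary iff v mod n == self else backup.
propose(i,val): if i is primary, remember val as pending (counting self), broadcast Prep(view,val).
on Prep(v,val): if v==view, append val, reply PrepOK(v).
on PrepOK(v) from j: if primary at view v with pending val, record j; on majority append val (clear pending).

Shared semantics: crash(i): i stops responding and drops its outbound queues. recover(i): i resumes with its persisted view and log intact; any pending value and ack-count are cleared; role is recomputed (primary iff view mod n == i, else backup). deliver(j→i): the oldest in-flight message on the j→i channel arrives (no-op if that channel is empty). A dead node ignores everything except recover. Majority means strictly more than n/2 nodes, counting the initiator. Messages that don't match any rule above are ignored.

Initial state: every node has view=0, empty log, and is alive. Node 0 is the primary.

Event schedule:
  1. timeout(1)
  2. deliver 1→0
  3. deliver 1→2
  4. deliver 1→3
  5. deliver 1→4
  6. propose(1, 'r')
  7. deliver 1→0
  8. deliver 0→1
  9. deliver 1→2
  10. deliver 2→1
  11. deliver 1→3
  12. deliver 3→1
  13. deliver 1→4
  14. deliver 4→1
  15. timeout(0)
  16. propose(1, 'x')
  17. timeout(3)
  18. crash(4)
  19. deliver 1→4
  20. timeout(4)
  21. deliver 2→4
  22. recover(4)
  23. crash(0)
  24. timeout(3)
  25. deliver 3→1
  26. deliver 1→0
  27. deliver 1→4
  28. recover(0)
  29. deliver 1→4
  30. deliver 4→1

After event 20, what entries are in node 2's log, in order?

r

[1] timeout(1) → N1(prim v1 [-])
[2] deliver 1→0 → N0(back v1 [-])
[3] deliver 1→2 → N2(back v1 [-])
[4] deliver 1→3 → N3(back v1 [-])
[5] deliver 1→4 → N4(back v1 [-])
[6] propose(1,'r') → ∅
[7] deliver 1→0 → N0(back v1 [r])
[8] deliver 0→1 → ∅
[9] deliver 1→2 → N2(back v1 [r])
[10] deliver 2→1 → N1(prim v1 [r])
[11] deliver 1→3 → N3(back v1 [r])
[12] deliver 3→1 → ∅
[13] deliver 1→4 → N4(back v1 [r])
[14] deliver 4→1 → ∅
[15] timeout(0) → N0(back v2 [r])
[16] propose(1,'x') → ∅
[17] timeout(3) → N3(back v2 [r])
[18] crash(4) → N4(✗back v1 [r])
[19] deliver 1→4 → ∅
[20] timeout(4) → ∅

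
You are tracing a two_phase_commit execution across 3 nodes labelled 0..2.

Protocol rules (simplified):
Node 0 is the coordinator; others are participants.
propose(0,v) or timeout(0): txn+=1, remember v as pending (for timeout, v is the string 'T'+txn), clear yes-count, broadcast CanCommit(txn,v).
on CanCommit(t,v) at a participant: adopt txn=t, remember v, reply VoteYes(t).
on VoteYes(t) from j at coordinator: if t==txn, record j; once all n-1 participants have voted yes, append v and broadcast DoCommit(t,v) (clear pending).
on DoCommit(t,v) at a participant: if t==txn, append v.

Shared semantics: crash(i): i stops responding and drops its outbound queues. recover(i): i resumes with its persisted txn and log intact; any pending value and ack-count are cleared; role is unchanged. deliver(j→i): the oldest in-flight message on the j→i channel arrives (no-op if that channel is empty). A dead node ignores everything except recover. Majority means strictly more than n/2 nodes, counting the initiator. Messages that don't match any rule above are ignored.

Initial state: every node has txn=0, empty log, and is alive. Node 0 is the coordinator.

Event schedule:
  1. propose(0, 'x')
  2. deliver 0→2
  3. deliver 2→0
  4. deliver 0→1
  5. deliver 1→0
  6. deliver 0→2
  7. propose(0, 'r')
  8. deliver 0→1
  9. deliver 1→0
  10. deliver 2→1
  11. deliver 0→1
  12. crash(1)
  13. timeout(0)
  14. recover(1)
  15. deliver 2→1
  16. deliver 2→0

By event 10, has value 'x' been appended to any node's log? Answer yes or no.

e1 propose(0,'x'): 0[coor,t=1,-]
e2 deliver 0→2: 2[part,t=1,-]
e3 deliver 2→0: ·
e4 deliver 0→1: 1[part,t=1,-]
e5 deliver 1→0: 0[coor,t=1,x]
e6 deliver 0→2: 2[part,t=1,x]
e7 propose(0,'r'): 0[coor,t=2,x]
e8 deliver 0→1: 1[part,t=1,x]
e9 deliver 1→0: ·
e10 deliver 2→1: ·

yes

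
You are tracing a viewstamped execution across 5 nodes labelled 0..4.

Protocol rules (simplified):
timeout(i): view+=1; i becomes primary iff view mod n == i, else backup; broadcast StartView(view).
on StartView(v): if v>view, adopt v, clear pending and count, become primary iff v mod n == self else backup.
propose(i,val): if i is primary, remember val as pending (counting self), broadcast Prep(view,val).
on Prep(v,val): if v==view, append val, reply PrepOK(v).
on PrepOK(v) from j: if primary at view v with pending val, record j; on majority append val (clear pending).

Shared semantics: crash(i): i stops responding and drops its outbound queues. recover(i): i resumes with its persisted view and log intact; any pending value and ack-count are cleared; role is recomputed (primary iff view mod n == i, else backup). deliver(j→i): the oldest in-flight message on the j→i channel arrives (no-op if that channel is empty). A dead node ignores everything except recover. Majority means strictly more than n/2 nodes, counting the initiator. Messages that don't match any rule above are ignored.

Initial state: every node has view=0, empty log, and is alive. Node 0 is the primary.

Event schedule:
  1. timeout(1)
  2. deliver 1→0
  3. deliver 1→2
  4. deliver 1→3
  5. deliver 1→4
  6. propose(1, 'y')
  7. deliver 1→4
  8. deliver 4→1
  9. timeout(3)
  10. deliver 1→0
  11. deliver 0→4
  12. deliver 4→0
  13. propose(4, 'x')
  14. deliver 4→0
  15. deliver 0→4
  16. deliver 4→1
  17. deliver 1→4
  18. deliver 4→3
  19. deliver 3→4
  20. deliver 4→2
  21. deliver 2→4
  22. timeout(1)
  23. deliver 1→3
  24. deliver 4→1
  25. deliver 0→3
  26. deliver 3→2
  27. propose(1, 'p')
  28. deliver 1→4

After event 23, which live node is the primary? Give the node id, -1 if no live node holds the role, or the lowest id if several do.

step 1 timeout(1): 1={prim,v=1,log=-}
step 2 deliver 1→0: 0={back,v=1,log=-}
step 3 deliver 1→2: 2={back,v=1,log=-}
step 4 deliver 1→3: 3={back,v=1,log=-}
step 5 deliver 1→4: 4={back,v=1,log=-}
step 6 propose(1,'y'): —
step 7 deliver 1→4: 4={back,v=1,log=y}
step 8 deliver 4→1: —
step 9 timeout(3): 3={back,v=2,log=-}
step 10 deliver 1→0: 0={back,v=1,log=y}
step 11 deliver 0→4: —
step 12 deliver 4→0: —
step 13 propose(4,'x'): —
step 14 deliver 4→0: —
step 15 deliver 0→4: —
step 16 deliver 4→1: —
step 17 deliver 1→4: —
step 18 deliver 4→3: —
step 19 deliver 3→4: 4={back,v=2,log=y}
step 20 deliver 4→2: —
step 21 deliver 2→4: —
step 22 timeout(1): 1={back,v=2,log=-}
step 23 deliver 1→3: —

-1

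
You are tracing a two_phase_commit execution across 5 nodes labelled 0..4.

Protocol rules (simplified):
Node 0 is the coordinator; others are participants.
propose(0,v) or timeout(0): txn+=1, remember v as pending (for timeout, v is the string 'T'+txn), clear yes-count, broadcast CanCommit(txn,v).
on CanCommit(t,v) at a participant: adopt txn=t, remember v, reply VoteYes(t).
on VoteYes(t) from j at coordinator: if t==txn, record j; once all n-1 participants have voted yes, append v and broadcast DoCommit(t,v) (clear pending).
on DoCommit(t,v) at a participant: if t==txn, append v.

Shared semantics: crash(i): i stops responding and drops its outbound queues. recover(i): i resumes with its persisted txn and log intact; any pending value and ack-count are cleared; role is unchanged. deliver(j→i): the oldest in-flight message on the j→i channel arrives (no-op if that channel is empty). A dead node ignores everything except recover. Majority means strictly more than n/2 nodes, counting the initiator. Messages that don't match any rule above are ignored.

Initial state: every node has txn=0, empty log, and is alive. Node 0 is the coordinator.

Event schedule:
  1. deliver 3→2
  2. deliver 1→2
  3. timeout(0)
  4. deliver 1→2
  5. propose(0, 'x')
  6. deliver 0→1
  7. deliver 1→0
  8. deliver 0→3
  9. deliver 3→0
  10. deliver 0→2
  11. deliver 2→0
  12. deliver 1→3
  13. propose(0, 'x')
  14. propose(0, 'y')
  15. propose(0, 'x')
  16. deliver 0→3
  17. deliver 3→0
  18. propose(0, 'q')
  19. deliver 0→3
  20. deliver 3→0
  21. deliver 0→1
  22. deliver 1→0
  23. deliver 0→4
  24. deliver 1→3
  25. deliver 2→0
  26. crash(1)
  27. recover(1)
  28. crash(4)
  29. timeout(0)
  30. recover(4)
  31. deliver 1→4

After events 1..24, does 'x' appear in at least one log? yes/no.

no

1. deliver 3→2:  nop
2. deliver 1→2:  nop
3. timeout(0):  <0:coor t1 ->
4. deliver 1→2:  nop
5. propose(0,'x'):  <0:coor t2 ->
6. deliver 0→1:  <1:part t1 ->
7. deliver 1→0:  nop
8. deliver 0→3:  <3:part t1 ->
9. deliver 3→0:  nop
10. deliver 0→2:  <2:part t1 ->
11. deliver 2→0:  nop
12. deliver 1→3:  nop
13. propose(0,'x'):  <0:coor t3 ->
14. propose(0,'y'):  <0:coor t4 ->
15. propose(0,'x'):  <0:coor t5 ->
16. deliver 0→3:  <3:part t2 ->
17. deliver 3→0:  nop
18. propose(0,'q'):  <0:coor t6 ->
19. deliver 0→3:  <3:part t3 ->
20. deliver 3→0:  nop
21. deliver 0→1:  <1:part t2 ->
22. deliver 1→0:  nop
23. deliver 0→4:  <4:part t1 ->
24. deliver 1→3:  nop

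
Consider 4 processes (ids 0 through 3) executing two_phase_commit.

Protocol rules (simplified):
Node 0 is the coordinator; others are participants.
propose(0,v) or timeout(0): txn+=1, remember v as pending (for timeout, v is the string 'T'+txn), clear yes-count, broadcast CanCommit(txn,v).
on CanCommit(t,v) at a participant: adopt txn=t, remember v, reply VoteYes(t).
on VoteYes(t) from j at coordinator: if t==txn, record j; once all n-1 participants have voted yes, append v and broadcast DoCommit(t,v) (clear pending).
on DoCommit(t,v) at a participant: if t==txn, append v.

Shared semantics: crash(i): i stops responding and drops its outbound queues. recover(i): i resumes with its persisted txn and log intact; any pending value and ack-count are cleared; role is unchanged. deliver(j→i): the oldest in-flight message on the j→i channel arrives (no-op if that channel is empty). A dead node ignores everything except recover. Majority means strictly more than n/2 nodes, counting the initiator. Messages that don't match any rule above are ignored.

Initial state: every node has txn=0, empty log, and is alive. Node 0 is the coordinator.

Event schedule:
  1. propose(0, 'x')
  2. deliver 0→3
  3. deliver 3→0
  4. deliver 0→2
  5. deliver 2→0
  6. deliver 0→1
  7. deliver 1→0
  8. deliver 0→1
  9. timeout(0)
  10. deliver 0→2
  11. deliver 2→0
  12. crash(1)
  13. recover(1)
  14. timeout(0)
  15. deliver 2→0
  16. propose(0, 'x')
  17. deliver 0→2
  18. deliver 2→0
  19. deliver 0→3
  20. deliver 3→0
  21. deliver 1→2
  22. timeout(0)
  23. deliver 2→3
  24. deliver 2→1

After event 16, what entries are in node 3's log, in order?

empty

1. propose(0,'x'):  <0:coor t1 ->
2. deliver 0→3:  <3:part t1 ->
3. deliver 3→0:  nop
4. deliver 0→2:  <2:part t1 ->
5. deliver 2→0:  nop
6. deliver 0→1:  <1:part t1 ->
7. deliver 1→0:  <0:coor t1 x>
8. deliver 0→1:  <1:part t1 x>
9. timeout(0):  <0:coor t2 x>
10. deliver 0→2:  <2:part t1 x>
11. deliver 2→0:  nop
12. crash(1):  <1:✗part t1 x>
13. recover(1):  <1:part t1 x>
14. timeout(0):  <0:coor t3 x>
15. deliver 2→0:  nop
16. propose(0,'x'):  <0:coor t4 x>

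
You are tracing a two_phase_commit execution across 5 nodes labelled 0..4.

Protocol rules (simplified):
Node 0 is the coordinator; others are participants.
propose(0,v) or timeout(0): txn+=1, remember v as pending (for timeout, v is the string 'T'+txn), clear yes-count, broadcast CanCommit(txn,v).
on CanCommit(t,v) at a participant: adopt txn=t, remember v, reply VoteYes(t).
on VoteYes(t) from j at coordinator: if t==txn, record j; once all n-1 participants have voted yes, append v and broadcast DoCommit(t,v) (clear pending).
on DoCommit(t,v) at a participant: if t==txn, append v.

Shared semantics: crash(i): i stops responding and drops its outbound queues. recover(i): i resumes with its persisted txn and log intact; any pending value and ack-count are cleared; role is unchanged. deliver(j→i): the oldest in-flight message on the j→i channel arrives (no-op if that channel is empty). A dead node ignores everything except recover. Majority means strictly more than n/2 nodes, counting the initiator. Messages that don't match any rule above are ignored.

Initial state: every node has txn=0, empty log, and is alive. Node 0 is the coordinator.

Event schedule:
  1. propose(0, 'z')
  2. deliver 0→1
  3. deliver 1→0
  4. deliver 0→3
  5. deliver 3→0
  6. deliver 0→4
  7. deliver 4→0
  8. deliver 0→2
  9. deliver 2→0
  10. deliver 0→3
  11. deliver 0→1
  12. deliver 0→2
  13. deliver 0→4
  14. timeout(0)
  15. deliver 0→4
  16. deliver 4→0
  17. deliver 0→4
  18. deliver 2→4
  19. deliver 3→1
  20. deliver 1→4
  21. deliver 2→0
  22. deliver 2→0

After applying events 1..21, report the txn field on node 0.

2

1. propose(0,'z'):  <0:coor t1 ->
2. deliver 0→1:  <1:part t1 ->
3. deliver 1→0:  nop
4. deliver 0→3:  <3:part t1 ->
5. deliver 3→0:  nop
6. deliver 0→4:  <4:part t1 ->
7. deliver 4→0:  nop
8. deliver 0→2:  <2:part t1 ->
9. deliver 2→0:  <0:coor t1 z>
10. deliver 0→3:  <3:part t1 z>
11. deliver 0→1:  <1:part t1 z>
12. deliver 0→2:  <2:part t1 z>
13. deliver 0→4:  <4:part t1 z>
14. timeout(0):  <0:coor t2 z>
15. deliver 0→4:  <4:part t2 z>
16. deliver 4→0:  nop
17. deliver 0→4:  nop
18. deliver 2→4:  nop
19. deliver 3→1:  nop
20. deliver 1→4:  nop
21. deliver 2→0:  nop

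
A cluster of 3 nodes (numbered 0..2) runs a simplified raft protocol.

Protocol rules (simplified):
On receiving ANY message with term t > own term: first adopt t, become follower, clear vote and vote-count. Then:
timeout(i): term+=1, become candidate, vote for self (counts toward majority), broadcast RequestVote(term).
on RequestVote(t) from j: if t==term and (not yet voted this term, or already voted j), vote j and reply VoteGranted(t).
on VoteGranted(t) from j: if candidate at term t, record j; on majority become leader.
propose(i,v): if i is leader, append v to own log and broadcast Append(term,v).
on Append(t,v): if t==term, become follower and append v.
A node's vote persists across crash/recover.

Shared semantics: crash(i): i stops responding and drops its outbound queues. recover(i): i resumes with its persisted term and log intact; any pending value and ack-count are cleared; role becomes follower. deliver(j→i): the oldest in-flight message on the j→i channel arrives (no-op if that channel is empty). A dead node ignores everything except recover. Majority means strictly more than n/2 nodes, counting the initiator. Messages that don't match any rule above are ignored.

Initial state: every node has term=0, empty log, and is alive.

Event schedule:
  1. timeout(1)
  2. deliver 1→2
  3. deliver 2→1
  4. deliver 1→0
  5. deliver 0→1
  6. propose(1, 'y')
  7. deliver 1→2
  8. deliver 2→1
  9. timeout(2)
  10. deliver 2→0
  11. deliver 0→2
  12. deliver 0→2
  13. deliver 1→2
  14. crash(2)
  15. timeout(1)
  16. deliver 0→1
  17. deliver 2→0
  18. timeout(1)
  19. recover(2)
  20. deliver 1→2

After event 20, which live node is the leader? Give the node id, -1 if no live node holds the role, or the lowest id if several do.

-1

[1] timeout(1) → N1(cand t1 [-])
[2] deliver 1→2 → N2(foll t1 [-])
[3] deliver 2→1 → N1(lead t1 [-])
[4] deliver 1→0 → N0(foll t1 [-])
[5] deliver 0→1 → ∅
[6] propose(1,'y') → N1(lead t1 [y])
[7] deliver 1→2 → N2(foll t1 [y])
[8] deliver 2→1 → ∅
[9] timeout(2) → N2(cand t2 [y])
[10] deliver 2→0 → N0(foll t2 [-])
[11] deliver 0→2 → N2(lead t2 [y])
[12] deliver 0→2 → ∅
[13] deliver 1→2 → ∅
[14] crash(2) → N2(✗lead t2 [y])
[15] timeout(1) → N1(cand t2 [y])
[16] deliver 0→1 → ∅
[17] deliver 2→0 → ∅
[18] timeout(1) → N1(cand t3 [y])
[19] recover(2) → N2(foll t2 [y])
[20] deliver 1→2 → ∅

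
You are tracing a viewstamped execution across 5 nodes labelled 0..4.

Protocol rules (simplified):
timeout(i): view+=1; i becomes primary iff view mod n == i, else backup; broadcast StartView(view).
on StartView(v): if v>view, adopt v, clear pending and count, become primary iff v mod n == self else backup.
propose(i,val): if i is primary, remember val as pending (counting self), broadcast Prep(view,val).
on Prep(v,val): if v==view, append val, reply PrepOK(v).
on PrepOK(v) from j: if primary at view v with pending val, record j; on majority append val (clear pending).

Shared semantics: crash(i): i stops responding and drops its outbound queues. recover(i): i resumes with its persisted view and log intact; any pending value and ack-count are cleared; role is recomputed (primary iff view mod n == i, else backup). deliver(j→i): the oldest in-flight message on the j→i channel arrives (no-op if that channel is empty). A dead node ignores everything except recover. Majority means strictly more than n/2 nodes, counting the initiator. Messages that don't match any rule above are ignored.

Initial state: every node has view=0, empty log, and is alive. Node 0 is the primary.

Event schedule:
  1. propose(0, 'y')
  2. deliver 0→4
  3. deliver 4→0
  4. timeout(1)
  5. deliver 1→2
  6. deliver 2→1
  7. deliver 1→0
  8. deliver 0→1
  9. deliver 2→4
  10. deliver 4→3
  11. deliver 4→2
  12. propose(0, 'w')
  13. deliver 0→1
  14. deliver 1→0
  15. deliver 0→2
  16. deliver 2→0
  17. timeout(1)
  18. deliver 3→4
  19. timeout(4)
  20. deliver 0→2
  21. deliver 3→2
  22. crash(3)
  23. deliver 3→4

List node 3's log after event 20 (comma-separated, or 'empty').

empty

1. propose(0,'y'):  nop
2. deliver 0→4:  <4:back v0 y>
3. deliver 4→0:  nop
4. timeout(1):  <1:prim v1 ->
5. deliver 1→2:  <2:back v1 ->
6. deliver 2→1:  nop
7. deliver 1→0:  <0:back v1 ->
8. deliver 0→1:  nop
9. deliver 2→4:  nop
10. deliver 4→3:  nop
11. deliver 4→2:  nop
12. propose(0,'w'):  nop
13. deliver 0→1:  nop
14. deliver 1→0:  nop
15. deliver 0→2:  nop
16. deliver 2→0:  nop
17. timeout(1):  <1:back v2 ->
18. deliver 3→4:  nop
19. timeout(4):  <4:back v1 y>
20. deliver 0→2:  nop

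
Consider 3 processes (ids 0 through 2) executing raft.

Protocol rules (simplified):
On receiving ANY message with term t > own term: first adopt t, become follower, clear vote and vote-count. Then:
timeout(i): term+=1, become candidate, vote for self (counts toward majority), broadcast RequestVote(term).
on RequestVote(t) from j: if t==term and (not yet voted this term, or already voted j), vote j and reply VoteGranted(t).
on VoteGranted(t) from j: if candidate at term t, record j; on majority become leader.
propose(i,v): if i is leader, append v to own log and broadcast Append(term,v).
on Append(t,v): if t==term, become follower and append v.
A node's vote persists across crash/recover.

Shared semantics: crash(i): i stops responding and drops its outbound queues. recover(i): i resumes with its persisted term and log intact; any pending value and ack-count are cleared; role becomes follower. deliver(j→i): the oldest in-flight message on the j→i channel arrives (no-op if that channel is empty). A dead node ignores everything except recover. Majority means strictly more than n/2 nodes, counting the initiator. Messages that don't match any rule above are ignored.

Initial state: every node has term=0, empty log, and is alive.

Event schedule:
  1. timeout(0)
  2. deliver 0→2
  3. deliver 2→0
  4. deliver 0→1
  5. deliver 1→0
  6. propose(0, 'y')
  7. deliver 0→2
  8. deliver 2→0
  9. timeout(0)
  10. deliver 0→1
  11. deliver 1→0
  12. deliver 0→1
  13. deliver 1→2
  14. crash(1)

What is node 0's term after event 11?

1. timeout(0):  <0:cand t1 ->
2. deliver 0→2:  <2:foll t1 ->
3. deliver 2→0:  <0:lead t1 ->
4. deliver 0→1:  <1:foll t1 ->
5. deliver 1→0:  nop
6. propose(0,'y'):  <0:lead t1 y>
7. deliver 0→2:  <2:foll t1 y>
8. deliver 2→0:  nop
9. timeout(0):  <0:cand t2 y>
10. deliver 0→1:  <1:foll t1 y>
11. deliver 1→0:  nop

2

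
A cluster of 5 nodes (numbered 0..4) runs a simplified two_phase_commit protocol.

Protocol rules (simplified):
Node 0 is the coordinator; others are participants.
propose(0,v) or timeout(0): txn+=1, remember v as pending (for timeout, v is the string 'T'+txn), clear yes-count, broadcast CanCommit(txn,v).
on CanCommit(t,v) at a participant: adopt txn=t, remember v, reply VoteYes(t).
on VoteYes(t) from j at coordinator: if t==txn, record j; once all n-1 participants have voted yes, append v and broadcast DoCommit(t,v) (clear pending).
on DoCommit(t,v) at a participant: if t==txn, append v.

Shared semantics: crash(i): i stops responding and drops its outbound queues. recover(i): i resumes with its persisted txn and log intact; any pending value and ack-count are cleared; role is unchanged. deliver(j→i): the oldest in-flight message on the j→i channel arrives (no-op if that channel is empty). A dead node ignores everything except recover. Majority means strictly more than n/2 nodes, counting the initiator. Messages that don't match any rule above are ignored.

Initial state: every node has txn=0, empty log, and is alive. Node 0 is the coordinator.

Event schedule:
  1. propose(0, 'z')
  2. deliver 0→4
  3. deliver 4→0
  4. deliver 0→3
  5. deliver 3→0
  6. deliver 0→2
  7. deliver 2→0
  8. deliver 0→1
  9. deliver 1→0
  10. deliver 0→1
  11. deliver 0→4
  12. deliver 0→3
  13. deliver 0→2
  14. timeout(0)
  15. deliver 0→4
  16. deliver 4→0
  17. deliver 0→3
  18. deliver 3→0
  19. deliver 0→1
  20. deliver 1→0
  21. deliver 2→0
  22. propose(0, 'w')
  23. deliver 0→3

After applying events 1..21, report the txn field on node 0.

2

e1 propose(0,'z'): 0[coor,t=1,-]
e2 deliver 0→4: 4[part,t=1,-]
e3 deliver 4→0: ·
e4 deliver 0→3: 3[part,t=1,-]
e5 deliver 3→0: ·
e6 deliver 0→2: 2[part,t=1,-]
e7 deliver 2→0: ·
e8 deliver 0→1: 1[part,t=1,-]
e9 deliver 1→0: 0[coor,t=1,z]
e10 deliver 0→1: 1[part,t=1,z]
e11 deliver 0→4: 4[part,t=1,z]
e12 deliver 0→3: 3[part,t=1,z]
e13 deliver 0→2: 2[part,t=1,z]
e14 timeout(0): 0[coor,t=2,z]
e15 deliver 0→4: 4[part,t=2,z]
e16 deliver 4→0: ·
e17 deliver 0→3: 3[part,t=2,z]
e18 deliver 3→0: ·
e19 deliver 0→1: 1[part,t=2,z]
e20 deliver 1→0: ·
e21 deliver 2→0: ·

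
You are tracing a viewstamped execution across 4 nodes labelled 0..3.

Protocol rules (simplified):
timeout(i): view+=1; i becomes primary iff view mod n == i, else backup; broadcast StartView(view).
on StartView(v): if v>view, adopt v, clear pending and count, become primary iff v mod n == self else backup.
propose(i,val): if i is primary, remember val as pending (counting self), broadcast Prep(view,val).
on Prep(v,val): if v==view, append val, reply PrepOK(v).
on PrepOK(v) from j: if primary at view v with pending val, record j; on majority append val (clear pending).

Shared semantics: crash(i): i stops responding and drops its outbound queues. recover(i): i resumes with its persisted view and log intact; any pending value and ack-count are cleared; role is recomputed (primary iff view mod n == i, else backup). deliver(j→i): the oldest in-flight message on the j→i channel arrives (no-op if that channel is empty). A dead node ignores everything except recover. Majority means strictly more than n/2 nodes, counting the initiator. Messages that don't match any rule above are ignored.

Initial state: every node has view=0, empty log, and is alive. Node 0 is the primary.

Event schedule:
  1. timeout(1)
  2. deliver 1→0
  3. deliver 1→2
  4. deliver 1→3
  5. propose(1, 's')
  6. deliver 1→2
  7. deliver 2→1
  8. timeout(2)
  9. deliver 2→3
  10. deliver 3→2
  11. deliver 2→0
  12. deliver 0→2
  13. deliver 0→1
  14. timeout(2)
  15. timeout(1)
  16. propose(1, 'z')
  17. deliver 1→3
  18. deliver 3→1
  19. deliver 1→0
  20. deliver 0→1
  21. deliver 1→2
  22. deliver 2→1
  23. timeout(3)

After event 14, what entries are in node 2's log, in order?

1. timeout(1):  <1:prim v1 ->
2. deliver 1→0:  <0:back v1 ->
3. deliver 1→2:  <2:back v1 ->
4. deliver 1→3:  <3:back v1 ->
5. propose(1,'s'):  nop
6. deliver 1→2:  <2:back v1 s>
7. deliver 2→1:  nop
8. timeout(2):  <2:prim v2 s>
9. deliver 2→3:  <3:back v2 ->
10. deliver 3→2:  nop
11. deliver 2→0:  <0:back v2 ->
12. deliver 0→2:  nop
13. deliver 0→1:  nop
14. timeout(2):  <2:back v3 s>

s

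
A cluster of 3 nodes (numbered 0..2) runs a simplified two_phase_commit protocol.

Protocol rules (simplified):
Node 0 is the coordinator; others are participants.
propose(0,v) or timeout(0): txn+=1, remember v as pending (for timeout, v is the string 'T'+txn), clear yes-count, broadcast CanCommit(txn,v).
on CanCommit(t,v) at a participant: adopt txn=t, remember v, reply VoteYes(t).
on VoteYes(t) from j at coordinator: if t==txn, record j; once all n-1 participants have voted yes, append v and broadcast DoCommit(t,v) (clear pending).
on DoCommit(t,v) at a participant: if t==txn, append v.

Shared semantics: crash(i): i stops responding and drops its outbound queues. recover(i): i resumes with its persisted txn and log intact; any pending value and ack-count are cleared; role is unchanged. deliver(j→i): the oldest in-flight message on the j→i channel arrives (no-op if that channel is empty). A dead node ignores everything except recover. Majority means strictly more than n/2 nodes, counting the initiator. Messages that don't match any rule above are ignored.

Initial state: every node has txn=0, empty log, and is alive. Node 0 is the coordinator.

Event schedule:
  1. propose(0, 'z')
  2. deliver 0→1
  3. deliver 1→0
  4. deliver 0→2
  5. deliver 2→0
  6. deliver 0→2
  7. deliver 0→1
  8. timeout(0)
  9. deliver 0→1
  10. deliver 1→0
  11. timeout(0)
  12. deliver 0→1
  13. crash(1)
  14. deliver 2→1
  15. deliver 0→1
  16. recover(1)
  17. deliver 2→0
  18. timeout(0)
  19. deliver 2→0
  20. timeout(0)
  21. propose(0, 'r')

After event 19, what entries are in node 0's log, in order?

[1] propose(0,'z') → N0(coor t1 [-])
[2] deliver 0→1 → N1(part t1 [-])
[3] deliver 1→0 → ∅
[4] deliver 0→2 → N2(part t1 [-])
[5] deliver 2→0 → N0(coor t1 [z])
[6] deliver 0→2 → N2(part t1 [z])
[7] deliver 0→1 → N1(part t1 [z])
[8] timeout(0) → N0(coor t2 [z])
[9] deliver 0→1 → N1(part t2 [z])
[10] deliver 1→0 → ∅
[11] timeout(0) → N0(coor t3 [z])
[12] deliver 0→1 → N1(part t3 [z])
[13] crash(1) → N1(✗part t3 [z])
[14] deliver 2→1 → ∅
[15] deliver 0→1 → ∅
[16] recover(1) → N1(part t3 [z])
[17] deliver 2→0 → ∅
[18] timeout(0) → N0(coor t4 [z])
[19] deliver 2→0 → ∅

z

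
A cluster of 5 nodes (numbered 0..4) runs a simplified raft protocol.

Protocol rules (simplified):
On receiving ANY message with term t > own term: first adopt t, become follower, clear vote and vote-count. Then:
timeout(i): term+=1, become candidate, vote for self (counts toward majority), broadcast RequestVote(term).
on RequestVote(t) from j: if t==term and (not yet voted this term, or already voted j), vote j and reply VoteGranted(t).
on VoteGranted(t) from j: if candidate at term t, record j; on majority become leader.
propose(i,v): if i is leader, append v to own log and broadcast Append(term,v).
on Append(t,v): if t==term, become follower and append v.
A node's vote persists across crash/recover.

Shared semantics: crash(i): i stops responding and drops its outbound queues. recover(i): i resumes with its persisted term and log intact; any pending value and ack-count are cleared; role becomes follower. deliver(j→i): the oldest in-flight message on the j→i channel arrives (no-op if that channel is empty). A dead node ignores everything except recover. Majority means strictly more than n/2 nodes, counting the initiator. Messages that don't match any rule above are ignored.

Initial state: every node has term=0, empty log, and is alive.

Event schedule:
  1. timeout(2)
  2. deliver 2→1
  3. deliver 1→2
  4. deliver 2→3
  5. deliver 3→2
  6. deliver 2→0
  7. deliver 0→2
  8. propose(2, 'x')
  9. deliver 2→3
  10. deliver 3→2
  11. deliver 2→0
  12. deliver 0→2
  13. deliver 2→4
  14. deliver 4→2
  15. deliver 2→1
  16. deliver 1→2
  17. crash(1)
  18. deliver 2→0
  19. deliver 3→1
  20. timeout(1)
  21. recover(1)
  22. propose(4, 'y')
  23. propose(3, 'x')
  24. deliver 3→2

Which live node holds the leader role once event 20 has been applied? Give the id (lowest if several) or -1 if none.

[1] timeout(2) → N2(cand t1 [-])
[2] deliver 2→1 → N1(foll t1 [-])
[3] deliver 1→2 → ∅
[4] deliver 2→3 → N3(foll t1 [-])
[5] deliver 3→2 → N2(lead t1 [-])
[6] deliver 2→0 → N0(foll t1 [-])
[7] deliver 0→2 → ∅
[8] propose(2,'x') → N2(lead t1 [x])
[9] deliver 2→3 → N3(foll t1 [x])
[10] deliver 3→2 → ∅
[11] deliver 2→0 → N0(foll t1 [x])
[12] deliver 0→2 → ∅
[13] deliver 2→4 → N4(foll t1 [-])
[14] deliver 4→2 → ∅
[15] deliver 2→1 → N1(foll t1 [x])
[16] deliver 1→2 → ∅
[17] crash(1) → N1(✗foll t1 [x])
[18] deliver 2→0 → ∅
[19] deliver 3→1 → ∅
[20] timeout(1) → ∅

2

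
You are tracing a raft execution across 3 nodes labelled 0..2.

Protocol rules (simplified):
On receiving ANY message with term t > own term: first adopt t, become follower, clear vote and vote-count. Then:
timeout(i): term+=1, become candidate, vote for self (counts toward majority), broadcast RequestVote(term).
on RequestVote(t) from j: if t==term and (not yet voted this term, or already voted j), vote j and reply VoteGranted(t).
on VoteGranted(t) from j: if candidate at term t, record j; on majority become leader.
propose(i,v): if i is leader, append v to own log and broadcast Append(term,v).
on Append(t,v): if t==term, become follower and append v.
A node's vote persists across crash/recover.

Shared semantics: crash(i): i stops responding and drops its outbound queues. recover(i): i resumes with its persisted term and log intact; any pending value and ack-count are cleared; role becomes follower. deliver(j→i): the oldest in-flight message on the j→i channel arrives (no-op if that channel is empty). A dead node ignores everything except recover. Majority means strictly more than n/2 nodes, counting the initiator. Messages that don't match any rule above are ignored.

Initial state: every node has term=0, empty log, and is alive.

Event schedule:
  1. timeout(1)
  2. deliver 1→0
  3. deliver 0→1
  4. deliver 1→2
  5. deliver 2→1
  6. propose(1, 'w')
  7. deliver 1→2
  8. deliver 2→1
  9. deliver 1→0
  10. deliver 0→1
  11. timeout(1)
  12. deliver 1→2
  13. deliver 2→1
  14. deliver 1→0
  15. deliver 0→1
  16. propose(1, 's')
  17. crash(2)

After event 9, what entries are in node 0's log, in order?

1. timeout(1):  <1:cand t1 ->
2. deliver 1→0:  <0:foll t1 ->
3. deliver 0→1:  <1:lead t1 ->
4. deliver 1→2:  <2:foll t1 ->
5. deliver 2→1:  nop
6. propose(1,'w'):  <1:lead t1 w>
7. deliver 1→2:  <2:foll t1 w>
8. deliver 2→1:  nop
9. deliver 1→0:  <0:foll t1 w>

w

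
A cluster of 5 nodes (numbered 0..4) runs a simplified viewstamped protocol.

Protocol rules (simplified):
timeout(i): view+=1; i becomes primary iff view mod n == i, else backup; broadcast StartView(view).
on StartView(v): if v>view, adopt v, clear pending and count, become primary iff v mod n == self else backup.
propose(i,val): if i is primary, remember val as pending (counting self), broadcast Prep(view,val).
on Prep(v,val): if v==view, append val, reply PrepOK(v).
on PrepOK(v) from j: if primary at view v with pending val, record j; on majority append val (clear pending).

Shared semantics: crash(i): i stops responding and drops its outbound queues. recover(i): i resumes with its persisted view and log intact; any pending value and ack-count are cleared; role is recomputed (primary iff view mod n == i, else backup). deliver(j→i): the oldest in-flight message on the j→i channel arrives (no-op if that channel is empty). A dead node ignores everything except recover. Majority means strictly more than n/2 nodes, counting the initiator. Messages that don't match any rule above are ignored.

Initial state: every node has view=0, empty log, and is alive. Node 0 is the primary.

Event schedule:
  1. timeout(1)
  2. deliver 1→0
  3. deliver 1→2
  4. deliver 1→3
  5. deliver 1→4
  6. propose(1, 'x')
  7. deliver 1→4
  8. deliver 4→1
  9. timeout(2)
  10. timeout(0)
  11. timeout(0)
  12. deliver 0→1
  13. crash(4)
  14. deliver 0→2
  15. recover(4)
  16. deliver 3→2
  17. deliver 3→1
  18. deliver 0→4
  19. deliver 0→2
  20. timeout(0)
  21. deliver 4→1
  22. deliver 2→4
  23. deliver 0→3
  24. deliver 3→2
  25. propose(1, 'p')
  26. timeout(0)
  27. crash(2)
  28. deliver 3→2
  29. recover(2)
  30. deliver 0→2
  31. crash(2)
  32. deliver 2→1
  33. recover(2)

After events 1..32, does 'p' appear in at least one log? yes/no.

no

step 1 timeout(1): 1={prim,v=1,log=-}
step 2 deliver 1→0: 0={back,v=1,log=-}
step 3 deliver 1→2: 2={back,v=1,log=-}
step 4 deliver 1→3: 3={back,v=1,log=-}
step 5 deliver 1→4: 4={back,v=1,log=-}
step 6 propose(1,'x'): —
step 7 deliver 1→4: 4={back,v=1,log=x}
step 8 deliver 4→1: —
step 9 timeout(2): 2={prim,v=2,log=-}
step 10 timeout(0): 0={back,v=2,log=-}
step 11 timeout(0): 0={back,v=3,log=-}
step 12 deliver 0→1: 1={back,v=2,log=-}
step 13 crash(4): 4={✗back,v=1,log=x}
step 14 deliver 0→2: —
step 15 recover(4): 4={back,v=1,log=x}
step 16 deliver 3→2: —
step 17 deliver 3→1: —
step 18 deliver 0→4: 4={back,v=2,log=x}
step 19 deliver 0→2: 2={back,v=3,log=-}
step 20 timeout(0): 0={back,v=4,log=-}
step 21 deliver 4→1: —
step 22 deliver 2→4: —
step 23 deliver 0→3: 3={back,v=2,log=-}
step 24 deliver 3→2: —
step 25 propose(1,'p'): —
step 26 timeout(0): 0={prim,v=5,log=-}
step 27 crash(2): 2={✗back,v=3,log=-}
step 28 deliver 3→2: —
step 29 recover(2): 2={back,v=3,log=-}
step 30 deliver 0→2: 2={back,v=4,log=-}
step 31 crash(2): 2={✗back,v=4,log=-}
step 32 deliver 2→1: —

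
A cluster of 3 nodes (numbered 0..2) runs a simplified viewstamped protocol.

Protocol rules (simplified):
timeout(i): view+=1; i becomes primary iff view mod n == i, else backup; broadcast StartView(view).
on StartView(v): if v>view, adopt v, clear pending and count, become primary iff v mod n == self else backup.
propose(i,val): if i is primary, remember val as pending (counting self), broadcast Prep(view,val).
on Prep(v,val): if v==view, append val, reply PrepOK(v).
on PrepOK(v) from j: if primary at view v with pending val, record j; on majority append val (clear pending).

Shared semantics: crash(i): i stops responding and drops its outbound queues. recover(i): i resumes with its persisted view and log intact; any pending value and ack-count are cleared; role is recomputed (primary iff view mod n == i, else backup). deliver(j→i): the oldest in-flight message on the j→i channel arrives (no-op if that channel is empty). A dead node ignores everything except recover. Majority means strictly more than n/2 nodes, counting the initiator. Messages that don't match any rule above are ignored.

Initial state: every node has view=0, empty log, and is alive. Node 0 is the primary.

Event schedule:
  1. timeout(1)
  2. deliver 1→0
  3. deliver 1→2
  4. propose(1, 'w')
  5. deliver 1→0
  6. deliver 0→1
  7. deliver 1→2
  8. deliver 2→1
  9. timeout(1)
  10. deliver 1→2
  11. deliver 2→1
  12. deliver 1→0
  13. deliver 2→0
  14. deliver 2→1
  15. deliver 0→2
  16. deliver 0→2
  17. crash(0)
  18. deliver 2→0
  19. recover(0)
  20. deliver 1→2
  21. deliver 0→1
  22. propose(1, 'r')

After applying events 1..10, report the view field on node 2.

1. timeout(1):  <1:prim v1 ->
2. deliver 1→0:  <0:back v1 ->
3. deliver 1→2:  <2:back v1 ->
4. propose(1,'w'):  nop
5. deliver 1→0:  <0:back v1 w>
6. deliver 0→1:  <1:prim v1 w>
7. deliver 1→2:  <2:back v1 w>
8. deliver 2→1:  nop
9. timeout(1):  <1:back v2 w>
10. deliver 1→2:  <2:prim v2 w>

2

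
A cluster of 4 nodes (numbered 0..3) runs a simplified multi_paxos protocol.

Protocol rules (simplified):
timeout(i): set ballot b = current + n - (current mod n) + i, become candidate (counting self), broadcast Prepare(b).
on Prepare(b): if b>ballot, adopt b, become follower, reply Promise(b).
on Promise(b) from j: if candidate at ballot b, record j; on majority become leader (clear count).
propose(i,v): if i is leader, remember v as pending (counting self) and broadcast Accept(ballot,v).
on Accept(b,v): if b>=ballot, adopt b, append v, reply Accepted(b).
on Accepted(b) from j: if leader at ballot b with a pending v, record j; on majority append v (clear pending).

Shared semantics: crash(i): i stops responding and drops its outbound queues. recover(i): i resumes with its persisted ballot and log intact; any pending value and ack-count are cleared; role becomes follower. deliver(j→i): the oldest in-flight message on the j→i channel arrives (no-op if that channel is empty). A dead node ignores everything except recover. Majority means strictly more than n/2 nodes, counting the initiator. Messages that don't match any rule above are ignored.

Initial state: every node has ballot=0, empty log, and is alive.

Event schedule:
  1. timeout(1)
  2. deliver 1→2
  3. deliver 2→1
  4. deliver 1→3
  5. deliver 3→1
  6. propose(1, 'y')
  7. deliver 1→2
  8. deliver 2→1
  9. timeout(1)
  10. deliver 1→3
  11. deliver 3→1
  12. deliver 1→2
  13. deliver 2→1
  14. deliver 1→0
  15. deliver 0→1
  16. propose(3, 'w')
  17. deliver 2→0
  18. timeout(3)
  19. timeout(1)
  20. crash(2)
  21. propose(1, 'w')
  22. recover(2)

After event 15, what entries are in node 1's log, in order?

empty

e1 timeout(1): 1[cand,b=5,-]
e2 deliver 1→2: 2[foll,b=5,-]
e3 deliver 2→1: ·
e4 deliver 1→3: 3[foll,b=5,-]
e5 deliver 3→1: 1[lead,b=5,-]
e6 propose(1,'y'): ·
e7 deliver 1→2: 2[foll,b=5,y]
e8 deliver 2→1: ·
e9 timeout(1): 1[cand,b=9,-]
e10 deliver 1→3: 3[foll,b=5,y]
e11 deliver 3→1: ·
e12 deliver 1→2: 2[foll,b=9,y]
e13 deliver 2→1: ·
e14 deliver 1→0: 0[foll,b=5,-]
e15 deliver 0→1: ·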